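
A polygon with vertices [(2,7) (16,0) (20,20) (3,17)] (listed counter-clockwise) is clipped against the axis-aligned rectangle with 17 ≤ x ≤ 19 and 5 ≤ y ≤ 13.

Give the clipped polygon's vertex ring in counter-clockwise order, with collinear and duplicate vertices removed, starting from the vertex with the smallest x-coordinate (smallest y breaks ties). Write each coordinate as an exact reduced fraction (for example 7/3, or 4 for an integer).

1. After x ≥ 17: [(17,5) (20,20) (17,331/17)]
2. After x ≤ 19: [(17,5) (19,15) (19,337/17) (17,331/17)]
3. After y ≥ 5: [(17,5) (19,15) (19,337/17) (17,331/17)]
4. After y ≤ 13: [(17,13) (17,5) (93/5,13)]
5. Canonical ring: [(17,5) (93/5,13) (17,13)]

Clipped polygon: [(17,5) (93/5,13) (17,13)]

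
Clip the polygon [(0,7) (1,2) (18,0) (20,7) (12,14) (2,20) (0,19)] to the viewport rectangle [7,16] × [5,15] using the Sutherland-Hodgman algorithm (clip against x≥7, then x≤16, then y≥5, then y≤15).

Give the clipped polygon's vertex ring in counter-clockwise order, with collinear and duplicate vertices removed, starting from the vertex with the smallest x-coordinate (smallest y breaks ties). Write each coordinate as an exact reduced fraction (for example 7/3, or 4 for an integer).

1. After x ≥ 7: [(7,22/17) (18,0) (20,7) (12,14) (7,17)]
2. After x ≤ 16: [(7,22/17) (16,4/17) (16,21/2) (12,14) (7,17)]
3. After y ≥ 5: [(7,5) (16,5) (16,21/2) (12,14) (7,17)]
4. After y ≤ 15: [(7,15) (7,5) (16,5) (16,21/2) (12,14) (31/3,15)]
5. Canonical ring: [(7,5) (16,5) (16,21/2) (12,14) (31/3,15) (7,15)]

Clipped polygon: [(7,5) (16,5) (16,21/2) (12,14) (31/3,15) (7,15)]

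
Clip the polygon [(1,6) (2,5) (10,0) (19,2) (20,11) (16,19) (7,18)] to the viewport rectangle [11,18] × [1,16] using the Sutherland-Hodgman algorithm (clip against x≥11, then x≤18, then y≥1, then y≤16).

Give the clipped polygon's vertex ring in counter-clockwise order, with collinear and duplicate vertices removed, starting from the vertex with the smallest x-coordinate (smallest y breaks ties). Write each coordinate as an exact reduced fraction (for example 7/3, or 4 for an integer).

1. After x ≥ 11: [(11,2/9) (19,2) (20,11) (16,19) (11,166/9)]
2. After x ≤ 18: [(11,2/9) (18,16/9) (18,15) (16,19) (11,166/9)]
3. After y ≥ 1: [(11,1) (29/2,1) (18,16/9) (18,15) (16,19) (11,166/9)]
4. After y ≤ 16: [(11,16) (11,1) (29/2,1) (18,16/9) (18,15) (35/2,16)]
5. Canonical ring: [(11,1) (29/2,1) (18,16/9) (18,15) (35/2,16) (11,16)]

Clipped polygon: [(11,1) (29/2,1) (18,16/9) (18,15) (35/2,16) (11,16)]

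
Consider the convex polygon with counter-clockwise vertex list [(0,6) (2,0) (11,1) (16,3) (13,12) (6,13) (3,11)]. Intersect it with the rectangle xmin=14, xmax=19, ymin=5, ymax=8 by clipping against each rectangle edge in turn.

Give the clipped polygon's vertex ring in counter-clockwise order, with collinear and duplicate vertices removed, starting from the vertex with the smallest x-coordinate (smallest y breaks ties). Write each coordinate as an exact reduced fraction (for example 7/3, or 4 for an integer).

1. After x ≥ 14: [(14,11/5) (16,3) (14,9)]
2. After x ≤ 19: [(14,11/5) (16,3) (14,9)]
3. After y ≥ 5: [(14,5) (46/3,5) (14,9)]
4. After y ≤ 8: [(14,8) (14,5) (46/3,5) (43/3,8)]
5. Canonical ring: [(14,5) (46/3,5) (43/3,8) (14,8)]

Clipped polygon: [(14,5) (46/3,5) (43/3,8) (14,8)]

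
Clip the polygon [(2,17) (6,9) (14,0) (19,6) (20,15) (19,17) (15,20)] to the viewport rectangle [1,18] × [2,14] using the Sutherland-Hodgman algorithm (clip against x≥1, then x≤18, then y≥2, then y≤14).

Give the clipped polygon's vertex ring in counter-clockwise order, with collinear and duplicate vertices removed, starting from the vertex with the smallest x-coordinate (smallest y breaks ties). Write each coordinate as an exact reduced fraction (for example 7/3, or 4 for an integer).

Clipped polygon: [(7/2,14) (6,9) (110/9,2) (47/3,2) (18,24/5) (18,14)]

1. After x ≥ 1: [(2,17) (6,9) (14,0) (19,6) (20,15) (19,17) (15,20)]
2. After x ≤ 18: [(2,17) (6,9) (14,0) (18,24/5) (18,71/4) (15,20)]
3. After y ≥ 2: [(2,17) (6,9) (110/9,2) (47/3,2) (18,24/5) (18,71/4) (15,20)]
4. After y ≤ 14: [(7/2,14) (6,9) (110/9,2) (47/3,2) (18,24/5) (18,14)]
5. Canonical ring: [(7/2,14) (6,9) (110/9,2) (47/3,2) (18,24/5) (18,14)]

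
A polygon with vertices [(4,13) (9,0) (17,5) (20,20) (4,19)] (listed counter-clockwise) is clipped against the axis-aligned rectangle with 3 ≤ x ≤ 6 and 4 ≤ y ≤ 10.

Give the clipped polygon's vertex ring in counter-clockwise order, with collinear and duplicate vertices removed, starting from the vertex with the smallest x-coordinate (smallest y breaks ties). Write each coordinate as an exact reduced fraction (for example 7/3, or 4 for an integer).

1. After x ≥ 3: [(4,13) (9,0) (17,5) (20,20) (4,19)]
2. After x ≤ 6: [(4,13) (6,39/5) (6,153/8) (4,19)]
3. After y ≥ 4: [(4,13) (6,39/5) (6,153/8) (4,19)]
4. After y ≤ 10: [(67/13,10) (6,39/5) (6,10)]
5. Canonical ring: [(67/13,10) (6,39/5) (6,10)]

Clipped polygon: [(67/13,10) (6,39/5) (6,10)]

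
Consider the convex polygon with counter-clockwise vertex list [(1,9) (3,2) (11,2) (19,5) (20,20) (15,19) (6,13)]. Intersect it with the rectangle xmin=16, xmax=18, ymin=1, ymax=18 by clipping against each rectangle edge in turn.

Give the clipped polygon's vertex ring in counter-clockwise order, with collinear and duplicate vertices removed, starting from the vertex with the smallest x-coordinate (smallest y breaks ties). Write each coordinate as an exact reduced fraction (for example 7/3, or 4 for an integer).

1. After x ≥ 16: [(16,31/8) (19,5) (20,20) (16,96/5)]
2. After x ≤ 18: [(16,31/8) (18,37/8) (18,98/5) (16,96/5)]
3. After y ≥ 1: [(16,31/8) (18,37/8) (18,98/5) (16,96/5)]
4. After y ≤ 18: [(16,18) (16,31/8) (18,37/8) (18,18)]
5. Canonical ring: [(16,31/8) (18,37/8) (18,18) (16,18)]

Clipped polygon: [(16,31/8) (18,37/8) (18,18) (16,18)]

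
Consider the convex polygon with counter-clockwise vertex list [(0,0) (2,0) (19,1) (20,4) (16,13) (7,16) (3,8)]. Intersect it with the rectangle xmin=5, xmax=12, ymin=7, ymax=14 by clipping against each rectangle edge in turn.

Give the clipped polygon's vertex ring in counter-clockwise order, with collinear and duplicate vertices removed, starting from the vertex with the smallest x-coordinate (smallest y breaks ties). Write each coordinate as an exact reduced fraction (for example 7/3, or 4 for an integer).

1. After x ≥ 5: [(5,3/17) (19,1) (20,4) (16,13) (7,16) (5,12)]
2. After x ≤ 12: [(5,3/17) (12,10/17) (12,43/3) (7,16) (5,12)]
3. After y ≥ 7: [(5,7) (12,7) (12,43/3) (7,16) (5,12)]
4. After y ≤ 14: [(5,7) (12,7) (12,14) (6,14) (5,12)]
5. Canonical ring: [(5,7) (12,7) (12,14) (6,14) (5,12)]

Clipped polygon: [(5,7) (12,7) (12,14) (6,14) (5,12)]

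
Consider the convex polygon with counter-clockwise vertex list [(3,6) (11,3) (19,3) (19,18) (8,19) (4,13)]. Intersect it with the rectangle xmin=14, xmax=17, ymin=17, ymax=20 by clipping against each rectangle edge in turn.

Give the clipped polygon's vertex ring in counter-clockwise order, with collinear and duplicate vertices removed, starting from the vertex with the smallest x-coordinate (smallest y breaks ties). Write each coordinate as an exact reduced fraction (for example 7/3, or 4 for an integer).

Clipped polygon: [(14,17) (17,17) (17,200/11) (14,203/11)]

1. After x ≥ 14: [(14,3) (19,3) (19,18) (14,203/11)]
2. After x ≤ 17: [(14,3) (17,3) (17,200/11) (14,203/11)]
3. After y ≥ 17: [(14,17) (17,17) (17,200/11) (14,203/11)]
4. After y ≤ 20: [(14,17) (17,17) (17,200/11) (14,203/11)]
5. Canonical ring: [(14,17) (17,17) (17,200/11) (14,203/11)]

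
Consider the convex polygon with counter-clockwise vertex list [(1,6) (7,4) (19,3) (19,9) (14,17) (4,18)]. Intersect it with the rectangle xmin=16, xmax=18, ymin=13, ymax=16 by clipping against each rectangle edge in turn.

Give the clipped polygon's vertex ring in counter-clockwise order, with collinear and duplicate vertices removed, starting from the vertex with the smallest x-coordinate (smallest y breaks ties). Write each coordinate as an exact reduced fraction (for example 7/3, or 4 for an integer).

1. After x ≥ 16: [(16,13/4) (19,3) (19,9) (16,69/5)]
2. After x ≤ 18: [(16,13/4) (18,37/12) (18,53/5) (16,69/5)]
3. After y ≥ 13: [(16,13) (33/2,13) (16,69/5)]
4. After y ≤ 16: [(16,13) (33/2,13) (16,69/5)]
5. Canonical ring: [(16,13) (33/2,13) (16,69/5)]

Clipped polygon: [(16,13) (33/2,13) (16,69/5)]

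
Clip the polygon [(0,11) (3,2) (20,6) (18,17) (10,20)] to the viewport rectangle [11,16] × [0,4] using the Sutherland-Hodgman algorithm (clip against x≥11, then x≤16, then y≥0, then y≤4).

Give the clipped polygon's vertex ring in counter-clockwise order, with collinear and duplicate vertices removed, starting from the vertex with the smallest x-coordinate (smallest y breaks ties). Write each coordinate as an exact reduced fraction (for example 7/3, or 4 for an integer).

1. After x ≥ 11: [(11,66/17) (20,6) (18,17) (11,157/8)]
2. After x ≤ 16: [(11,66/17) (16,86/17) (16,71/4) (11,157/8)]
3. After y ≥ 0: [(11,66/17) (16,86/17) (16,71/4) (11,157/8)]
4. After y ≤ 4: [(11,4) (11,66/17) (23/2,4)]
5. Canonical ring: [(11,66/17) (23/2,4) (11,4)]

Clipped polygon: [(11,66/17) (23/2,4) (11,4)]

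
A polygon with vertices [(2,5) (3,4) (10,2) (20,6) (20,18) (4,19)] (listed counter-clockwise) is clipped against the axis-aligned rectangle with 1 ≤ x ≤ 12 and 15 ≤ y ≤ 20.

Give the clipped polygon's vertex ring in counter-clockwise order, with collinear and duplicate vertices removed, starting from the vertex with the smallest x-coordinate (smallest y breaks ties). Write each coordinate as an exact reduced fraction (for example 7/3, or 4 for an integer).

1. After x ≥ 1: [(2,5) (3,4) (10,2) (20,6) (20,18) (4,19)]
2. After x ≤ 12: [(2,5) (3,4) (10,2) (12,14/5) (12,37/2) (4,19)]
3. After y ≥ 15: [(24/7,15) (12,15) (12,37/2) (4,19)]
4. After y ≤ 20: [(24/7,15) (12,15) (12,37/2) (4,19)]
5. Canonical ring: [(24/7,15) (12,15) (12,37/2) (4,19)]

Clipped polygon: [(24/7,15) (12,15) (12,37/2) (4,19)]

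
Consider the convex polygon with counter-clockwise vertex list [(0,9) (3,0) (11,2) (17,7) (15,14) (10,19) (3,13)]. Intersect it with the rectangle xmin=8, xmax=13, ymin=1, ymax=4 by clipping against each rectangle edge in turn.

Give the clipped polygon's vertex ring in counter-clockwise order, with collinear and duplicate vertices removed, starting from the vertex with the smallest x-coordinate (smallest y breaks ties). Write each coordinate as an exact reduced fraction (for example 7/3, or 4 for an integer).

Clipped polygon: [(8,5/4) (11,2) (13,11/3) (13,4) (8,4)]

1. After x ≥ 8: [(8,5/4) (11,2) (17,7) (15,14) (10,19) (8,121/7)]
2. After x ≤ 13: [(8,5/4) (11,2) (13,11/3) (13,16) (10,19) (8,121/7)]
3. After y ≥ 1: [(8,5/4) (11,2) (13,11/3) (13,16) (10,19) (8,121/7)]
4. After y ≤ 4: [(8,4) (8,5/4) (11,2) (13,11/3) (13,4)]
5. Canonical ring: [(8,5/4) (11,2) (13,11/3) (13,4) (8,4)]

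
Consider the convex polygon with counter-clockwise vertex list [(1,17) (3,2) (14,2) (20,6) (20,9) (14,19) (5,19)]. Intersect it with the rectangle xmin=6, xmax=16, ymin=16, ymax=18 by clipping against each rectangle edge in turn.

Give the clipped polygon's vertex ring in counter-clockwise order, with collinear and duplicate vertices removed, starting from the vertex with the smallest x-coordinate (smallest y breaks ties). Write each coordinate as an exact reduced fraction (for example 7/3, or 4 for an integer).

1. After x ≥ 6: [(6,2) (14,2) (20,6) (20,9) (14,19) (6,19)]
2. After x ≤ 16: [(6,2) (14,2) (16,10/3) (16,47/3) (14,19) (6,19)]
3. After y ≥ 16: [(6,16) (79/5,16) (14,19) (6,19)]
4. After y ≤ 18: [(6,18) (6,16) (79/5,16) (73/5,18)]
5. Canonical ring: [(6,16) (79/5,16) (73/5,18) (6,18)]

Clipped polygon: [(6,16) (79/5,16) (73/5,18) (6,18)]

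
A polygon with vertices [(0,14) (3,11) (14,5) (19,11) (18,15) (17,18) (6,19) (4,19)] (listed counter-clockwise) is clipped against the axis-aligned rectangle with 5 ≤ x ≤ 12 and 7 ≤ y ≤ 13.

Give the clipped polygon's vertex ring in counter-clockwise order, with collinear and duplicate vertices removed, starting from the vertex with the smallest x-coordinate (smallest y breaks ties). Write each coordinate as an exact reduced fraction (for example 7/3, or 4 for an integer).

Clipped polygon: [(5,109/11) (31/3,7) (12,7) (12,13) (5,13)]

1. After x ≥ 5: [(5,109/11) (14,5) (19,11) (18,15) (17,18) (6,19) (5,19)]
2. After x ≤ 12: [(5,109/11) (12,67/11) (12,203/11) (6,19) (5,19)]
3. After y ≥ 7: [(5,109/11) (31/3,7) (12,7) (12,203/11) (6,19) (5,19)]
4. After y ≤ 13: [(5,13) (5,109/11) (31/3,7) (12,7) (12,13)]
5. Canonical ring: [(5,109/11) (31/3,7) (12,7) (12,13) (5,13)]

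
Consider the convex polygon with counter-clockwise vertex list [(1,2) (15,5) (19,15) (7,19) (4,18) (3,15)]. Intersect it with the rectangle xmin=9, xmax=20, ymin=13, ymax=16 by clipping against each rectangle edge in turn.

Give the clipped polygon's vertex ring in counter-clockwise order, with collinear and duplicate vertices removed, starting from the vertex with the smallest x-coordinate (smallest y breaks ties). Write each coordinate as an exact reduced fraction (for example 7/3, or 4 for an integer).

1. After x ≥ 9: [(9,26/7) (15,5) (19,15) (9,55/3)]
2. After x ≤ 20: [(9,26/7) (15,5) (19,15) (9,55/3)]
3. After y ≥ 13: [(9,13) (91/5,13) (19,15) (9,55/3)]
4. After y ≤ 16: [(9,16) (9,13) (91/5,13) (19,15) (16,16)]
5. Canonical ring: [(9,13) (91/5,13) (19,15) (16,16) (9,16)]

Clipped polygon: [(9,13) (91/5,13) (19,15) (16,16) (9,16)]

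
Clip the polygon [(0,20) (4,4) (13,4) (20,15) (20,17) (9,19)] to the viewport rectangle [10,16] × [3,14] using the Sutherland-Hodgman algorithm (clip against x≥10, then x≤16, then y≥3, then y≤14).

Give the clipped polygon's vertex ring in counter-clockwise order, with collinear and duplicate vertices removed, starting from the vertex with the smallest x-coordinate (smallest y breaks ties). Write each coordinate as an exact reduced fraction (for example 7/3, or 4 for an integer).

1. After x ≥ 10: [(10,4) (13,4) (20,15) (20,17) (10,207/11)]
2. After x ≤ 16: [(10,4) (13,4) (16,61/7) (16,195/11) (10,207/11)]
3. After y ≥ 3: [(10,4) (13,4) (16,61/7) (16,195/11) (10,207/11)]
4. After y ≤ 14: [(10,14) (10,4) (13,4) (16,61/7) (16,14)]
5. Canonical ring: [(10,4) (13,4) (16,61/7) (16,14) (10,14)]

Clipped polygon: [(10,4) (13,4) (16,61/7) (16,14) (10,14)]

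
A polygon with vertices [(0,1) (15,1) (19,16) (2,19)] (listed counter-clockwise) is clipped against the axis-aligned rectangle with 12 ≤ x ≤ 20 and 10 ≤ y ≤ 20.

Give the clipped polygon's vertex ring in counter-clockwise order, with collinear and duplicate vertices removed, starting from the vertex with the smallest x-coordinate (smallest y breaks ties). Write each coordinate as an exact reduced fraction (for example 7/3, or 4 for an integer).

1. After x ≥ 12: [(12,1) (15,1) (19,16) (12,293/17)]
2. After x ≤ 20: [(12,1) (15,1) (19,16) (12,293/17)]
3. After y ≥ 10: [(12,10) (87/5,10) (19,16) (12,293/17)]
4. After y ≤ 20: [(12,10) (87/5,10) (19,16) (12,293/17)]
5. Canonical ring: [(12,10) (87/5,10) (19,16) (12,293/17)]

Clipped polygon: [(12,10) (87/5,10) (19,16) (12,293/17)]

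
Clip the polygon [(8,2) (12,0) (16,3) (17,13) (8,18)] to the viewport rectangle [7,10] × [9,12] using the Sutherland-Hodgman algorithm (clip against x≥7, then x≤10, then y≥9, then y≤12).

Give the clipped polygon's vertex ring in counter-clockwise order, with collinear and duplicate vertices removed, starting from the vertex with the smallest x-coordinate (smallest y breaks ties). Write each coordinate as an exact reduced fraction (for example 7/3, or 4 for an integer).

1. After x ≥ 7: [(8,2) (12,0) (16,3) (17,13) (8,18)]
2. After x ≤ 10: [(8,2) (10,1) (10,152/9) (8,18)]
3. After y ≥ 9: [(8,9) (10,9) (10,152/9) (8,18)]
4. After y ≤ 12: [(8,12) (8,9) (10,9) (10,12)]
5. Canonical ring: [(8,9) (10,9) (10,12) (8,12)]

Clipped polygon: [(8,9) (10,9) (10,12) (8,12)]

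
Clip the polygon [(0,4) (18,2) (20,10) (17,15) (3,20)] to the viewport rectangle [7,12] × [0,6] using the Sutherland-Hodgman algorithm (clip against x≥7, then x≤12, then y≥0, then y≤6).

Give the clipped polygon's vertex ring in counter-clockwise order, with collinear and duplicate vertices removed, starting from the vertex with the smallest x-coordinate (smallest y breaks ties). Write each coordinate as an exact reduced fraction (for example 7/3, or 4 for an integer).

Clipped polygon: [(7,29/9) (12,8/3) (12,6) (7,6)]

1. After x ≥ 7: [(7,29/9) (18,2) (20,10) (17,15) (7,130/7)]
2. After x ≤ 12: [(7,29/9) (12,8/3) (12,235/14) (7,130/7)]
3. After y ≥ 0: [(7,29/9) (12,8/3) (12,235/14) (7,130/7)]
4. After y ≤ 6: [(7,6) (7,29/9) (12,8/3) (12,6)]
5. Canonical ring: [(7,29/9) (12,8/3) (12,6) (7,6)]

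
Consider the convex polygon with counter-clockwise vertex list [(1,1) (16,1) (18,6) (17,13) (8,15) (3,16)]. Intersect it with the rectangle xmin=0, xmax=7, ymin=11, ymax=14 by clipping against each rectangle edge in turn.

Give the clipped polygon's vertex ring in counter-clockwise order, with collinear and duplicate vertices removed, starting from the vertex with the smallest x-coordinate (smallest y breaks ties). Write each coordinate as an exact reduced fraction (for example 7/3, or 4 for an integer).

1. After x ≥ 0: [(1,1) (16,1) (18,6) (17,13) (8,15) (3,16)]
2. After x ≤ 7: [(1,1) (7,1) (7,76/5) (3,16)]
3. After y ≥ 11: [(7/3,11) (7,11) (7,76/5) (3,16)]
4. After y ≤ 14: [(41/15,14) (7/3,11) (7,11) (7,14)]
5. Canonical ring: [(7/3,11) (7,11) (7,14) (41/15,14)]

Clipped polygon: [(7/3,11) (7,11) (7,14) (41/15,14)]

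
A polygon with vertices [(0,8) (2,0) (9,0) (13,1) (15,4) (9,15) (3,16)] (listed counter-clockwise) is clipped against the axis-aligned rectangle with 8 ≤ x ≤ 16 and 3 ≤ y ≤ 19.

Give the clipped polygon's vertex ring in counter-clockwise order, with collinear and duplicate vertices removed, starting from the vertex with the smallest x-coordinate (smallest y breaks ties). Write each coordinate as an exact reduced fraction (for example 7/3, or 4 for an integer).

1. After x ≥ 8: [(8,0) (9,0) (13,1) (15,4) (9,15) (8,91/6)]
2. After x ≤ 16: [(8,0) (9,0) (13,1) (15,4) (9,15) (8,91/6)]
3. After y ≥ 3: [(8,3) (43/3,3) (15,4) (9,15) (8,91/6)]
4. After y ≤ 19: [(8,3) (43/3,3) (15,4) (9,15) (8,91/6)]
5. Canonical ring: [(8,3) (43/3,3) (15,4) (9,15) (8,91/6)]

Clipped polygon: [(8,3) (43/3,3) (15,4) (9,15) (8,91/6)]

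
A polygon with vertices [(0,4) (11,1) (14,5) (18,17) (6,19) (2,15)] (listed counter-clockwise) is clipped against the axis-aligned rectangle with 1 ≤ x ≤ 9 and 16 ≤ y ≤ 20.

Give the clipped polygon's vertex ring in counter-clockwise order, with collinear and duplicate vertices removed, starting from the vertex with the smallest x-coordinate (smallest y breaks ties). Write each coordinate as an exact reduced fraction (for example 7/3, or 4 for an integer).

Clipped polygon: [(3,16) (9,16) (9,37/2) (6,19)]

1. After x ≥ 1: [(1,19/2) (1,41/11) (11,1) (14,5) (18,17) (6,19) (2,15)]
2. After x ≤ 9: [(1,19/2) (1,41/11) (9,17/11) (9,37/2) (6,19) (2,15)]
3. After y ≥ 16: [(9,16) (9,37/2) (6,19) (3,16)]
4. After y ≤ 20: [(9,16) (9,37/2) (6,19) (3,16)]
5. Canonical ring: [(3,16) (9,16) (9,37/2) (6,19)]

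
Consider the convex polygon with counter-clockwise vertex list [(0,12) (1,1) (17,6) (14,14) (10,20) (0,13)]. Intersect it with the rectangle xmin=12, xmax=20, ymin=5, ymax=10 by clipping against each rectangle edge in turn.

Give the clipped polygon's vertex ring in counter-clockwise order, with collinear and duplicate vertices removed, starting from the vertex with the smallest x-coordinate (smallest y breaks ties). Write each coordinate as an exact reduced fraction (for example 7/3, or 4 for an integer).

Clipped polygon: [(12,5) (69/5,5) (17,6) (31/2,10) (12,10)]

1. After x ≥ 12: [(12,71/16) (17,6) (14,14) (12,17)]
2. After x ≤ 20: [(12,71/16) (17,6) (14,14) (12,17)]
3. After y ≥ 5: [(12,5) (69/5,5) (17,6) (14,14) (12,17)]
4. After y ≤ 10: [(12,10) (12,5) (69/5,5) (17,6) (31/2,10)]
5. Canonical ring: [(12,5) (69/5,5) (17,6) (31/2,10) (12,10)]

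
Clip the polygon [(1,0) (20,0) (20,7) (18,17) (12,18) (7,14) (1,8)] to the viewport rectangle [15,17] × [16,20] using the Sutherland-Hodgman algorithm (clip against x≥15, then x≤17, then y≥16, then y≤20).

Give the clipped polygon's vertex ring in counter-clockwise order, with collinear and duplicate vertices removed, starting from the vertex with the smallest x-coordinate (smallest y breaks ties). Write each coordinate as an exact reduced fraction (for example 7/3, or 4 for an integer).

Clipped polygon: [(15,16) (17,16) (17,103/6) (15,35/2)]

1. After x ≥ 15: [(15,0) (20,0) (20,7) (18,17) (15,35/2)]
2. After x ≤ 17: [(15,0) (17,0) (17,103/6) (15,35/2)]
3. After y ≥ 16: [(15,16) (17,16) (17,103/6) (15,35/2)]
4. After y ≤ 20: [(15,16) (17,16) (17,103/6) (15,35/2)]
5. Canonical ring: [(15,16) (17,16) (17,103/6) (15,35/2)]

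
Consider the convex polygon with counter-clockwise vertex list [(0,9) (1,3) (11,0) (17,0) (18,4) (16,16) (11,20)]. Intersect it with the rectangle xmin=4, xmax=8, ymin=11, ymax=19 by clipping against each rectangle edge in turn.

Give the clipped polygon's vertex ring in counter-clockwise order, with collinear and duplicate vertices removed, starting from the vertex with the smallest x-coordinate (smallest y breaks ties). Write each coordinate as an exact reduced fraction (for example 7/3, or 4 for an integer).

1. After x ≥ 4: [(4,13) (4,21/10) (11,0) (17,0) (18,4) (16,16) (11,20)]
2. After x ≤ 8: [(8,17) (4,13) (4,21/10) (8,9/10)]
3. After y ≥ 11: [(8,11) (8,17) (4,13) (4,11)]
4. After y ≤ 19: [(8,11) (8,17) (4,13) (4,11)]
5. Canonical ring: [(4,11) (8,11) (8,17) (4,13)]

Clipped polygon: [(4,11) (8,11) (8,17) (4,13)]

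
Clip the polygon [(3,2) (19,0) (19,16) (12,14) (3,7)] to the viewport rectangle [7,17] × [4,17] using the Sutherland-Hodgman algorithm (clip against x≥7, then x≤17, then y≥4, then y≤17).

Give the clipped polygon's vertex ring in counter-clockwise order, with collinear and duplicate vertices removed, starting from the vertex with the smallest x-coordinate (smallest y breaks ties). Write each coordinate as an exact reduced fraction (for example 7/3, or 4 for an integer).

Clipped polygon: [(7,4) (17,4) (17,108/7) (12,14) (7,91/9)]

1. After x ≥ 7: [(7,3/2) (19,0) (19,16) (12,14) (7,91/9)]
2. After x ≤ 17: [(7,3/2) (17,1/4) (17,108/7) (12,14) (7,91/9)]
3. After y ≥ 4: [(7,4) (17,4) (17,108/7) (12,14) (7,91/9)]
4. After y ≤ 17: [(7,4) (17,4) (17,108/7) (12,14) (7,91/9)]
5. Canonical ring: [(7,4) (17,4) (17,108/7) (12,14) (7,91/9)]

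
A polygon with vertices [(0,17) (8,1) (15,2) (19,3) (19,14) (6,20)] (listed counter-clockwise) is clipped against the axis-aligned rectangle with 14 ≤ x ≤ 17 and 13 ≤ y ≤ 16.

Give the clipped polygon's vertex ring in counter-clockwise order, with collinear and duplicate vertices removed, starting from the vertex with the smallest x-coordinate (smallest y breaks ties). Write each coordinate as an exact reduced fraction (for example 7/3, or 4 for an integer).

Clipped polygon: [(14,13) (17,13) (17,194/13) (44/3,16) (14,16)]

1. After x ≥ 14: [(14,13/7) (15,2) (19,3) (19,14) (14,212/13)]
2. After x ≤ 17: [(14,13/7) (15,2) (17,5/2) (17,194/13) (14,212/13)]
3. After y ≥ 13: [(14,13) (17,13) (17,194/13) (14,212/13)]
4. After y ≤ 16: [(14,16) (14,13) (17,13) (17,194/13) (44/3,16)]
5. Canonical ring: [(14,13) (17,13) (17,194/13) (44/3,16) (14,16)]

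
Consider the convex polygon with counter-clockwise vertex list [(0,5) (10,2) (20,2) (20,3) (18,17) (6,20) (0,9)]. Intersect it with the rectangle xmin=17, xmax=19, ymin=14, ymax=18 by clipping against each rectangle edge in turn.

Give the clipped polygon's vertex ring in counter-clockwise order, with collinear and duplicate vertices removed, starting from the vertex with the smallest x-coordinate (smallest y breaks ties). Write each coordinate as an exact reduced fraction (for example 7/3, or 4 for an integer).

Clipped polygon: [(17,14) (129/7,14) (18,17) (17,69/4)]

1. After x ≥ 17: [(17,2) (20,2) (20,3) (18,17) (17,69/4)]
2. After x ≤ 19: [(17,2) (19,2) (19,10) (18,17) (17,69/4)]
3. After y ≥ 14: [(17,14) (129/7,14) (18,17) (17,69/4)]
4. After y ≤ 18: [(17,14) (129/7,14) (18,17) (17,69/4)]
5. Canonical ring: [(17,14) (129/7,14) (18,17) (17,69/4)]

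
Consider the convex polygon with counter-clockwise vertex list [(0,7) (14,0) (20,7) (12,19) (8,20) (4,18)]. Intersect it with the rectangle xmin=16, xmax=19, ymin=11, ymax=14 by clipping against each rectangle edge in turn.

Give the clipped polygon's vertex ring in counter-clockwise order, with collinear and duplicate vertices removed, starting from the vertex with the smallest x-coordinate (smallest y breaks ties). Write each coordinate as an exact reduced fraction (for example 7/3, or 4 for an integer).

1. After x ≥ 16: [(16,7/3) (20,7) (16,13)]
2. After x ≤ 19: [(16,7/3) (19,35/6) (19,17/2) (16,13)]
3. After y ≥ 11: [(16,11) (52/3,11) (16,13)]
4. After y ≤ 14: [(16,11) (52/3,11) (16,13)]
5. Canonical ring: [(16,11) (52/3,11) (16,13)]

Clipped polygon: [(16,11) (52/3,11) (16,13)]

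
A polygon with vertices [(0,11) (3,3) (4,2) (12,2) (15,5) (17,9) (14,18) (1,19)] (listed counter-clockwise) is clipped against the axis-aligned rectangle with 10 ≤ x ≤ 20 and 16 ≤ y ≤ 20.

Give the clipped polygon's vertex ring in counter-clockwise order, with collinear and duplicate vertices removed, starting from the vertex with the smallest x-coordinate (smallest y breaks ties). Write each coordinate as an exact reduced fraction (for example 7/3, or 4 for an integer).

1. After x ≥ 10: [(10,2) (12,2) (15,5) (17,9) (14,18) (10,238/13)]
2. After x ≤ 20: [(10,2) (12,2) (15,5) (17,9) (14,18) (10,238/13)]
3. After y ≥ 16: [(10,16) (44/3,16) (14,18) (10,238/13)]
4. After y ≤ 20: [(10,16) (44/3,16) (14,18) (10,238/13)]
5. Canonical ring: [(10,16) (44/3,16) (14,18) (10,238/13)]

Clipped polygon: [(10,16) (44/3,16) (14,18) (10,238/13)]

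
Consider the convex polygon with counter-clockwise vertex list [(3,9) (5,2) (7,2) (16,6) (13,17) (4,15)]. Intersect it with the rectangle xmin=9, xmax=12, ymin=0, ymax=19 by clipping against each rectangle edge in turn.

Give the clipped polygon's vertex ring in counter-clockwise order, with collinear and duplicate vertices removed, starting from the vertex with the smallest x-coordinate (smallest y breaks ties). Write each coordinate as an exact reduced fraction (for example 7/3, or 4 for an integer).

1. After x ≥ 9: [(9,26/9) (16,6) (13,17) (9,145/9)]
2. After x ≤ 12: [(9,26/9) (12,38/9) (12,151/9) (9,145/9)]
3. After y ≥ 0: [(9,26/9) (12,38/9) (12,151/9) (9,145/9)]
4. After y ≤ 19: [(9,26/9) (12,38/9) (12,151/9) (9,145/9)]
5. Canonical ring: [(9,26/9) (12,38/9) (12,151/9) (9,145/9)]

Clipped polygon: [(9,26/9) (12,38/9) (12,151/9) (9,145/9)]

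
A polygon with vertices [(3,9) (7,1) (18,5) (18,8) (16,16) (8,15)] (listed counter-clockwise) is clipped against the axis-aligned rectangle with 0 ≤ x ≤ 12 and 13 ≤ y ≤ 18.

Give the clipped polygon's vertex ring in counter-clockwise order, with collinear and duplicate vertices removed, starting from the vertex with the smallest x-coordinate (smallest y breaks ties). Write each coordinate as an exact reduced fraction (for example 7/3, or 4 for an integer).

1. After x ≥ 0: [(3,9) (7,1) (18,5) (18,8) (16,16) (8,15)]
2. After x ≤ 12: [(3,9) (7,1) (12,31/11) (12,31/2) (8,15)]
3. After y ≥ 13: [(19/3,13) (12,13) (12,31/2) (8,15)]
4. After y ≤ 18: [(19/3,13) (12,13) (12,31/2) (8,15)]
5. Canonical ring: [(19/3,13) (12,13) (12,31/2) (8,15)]

Clipped polygon: [(19/3,13) (12,13) (12,31/2) (8,15)]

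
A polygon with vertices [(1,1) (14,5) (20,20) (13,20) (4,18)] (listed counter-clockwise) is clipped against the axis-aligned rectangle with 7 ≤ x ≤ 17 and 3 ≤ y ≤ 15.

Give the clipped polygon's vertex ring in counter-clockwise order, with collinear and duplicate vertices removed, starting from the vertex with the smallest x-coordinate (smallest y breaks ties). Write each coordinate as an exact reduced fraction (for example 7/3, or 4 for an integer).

1. After x ≥ 7: [(7,37/13) (14,5) (20,20) (13,20) (7,56/3)]
2. After x ≤ 17: [(7,37/13) (14,5) (17,25/2) (17,20) (13,20) (7,56/3)]
3. After y ≥ 3: [(7,3) (15/2,3) (14,5) (17,25/2) (17,20) (13,20) (7,56/3)]
4. After y ≤ 15: [(7,15) (7,3) (15/2,3) (14,5) (17,25/2) (17,15)]
5. Canonical ring: [(7,3) (15/2,3) (14,5) (17,25/2) (17,15) (7,15)]

Clipped polygon: [(7,3) (15/2,3) (14,5) (17,25/2) (17,15) (7,15)]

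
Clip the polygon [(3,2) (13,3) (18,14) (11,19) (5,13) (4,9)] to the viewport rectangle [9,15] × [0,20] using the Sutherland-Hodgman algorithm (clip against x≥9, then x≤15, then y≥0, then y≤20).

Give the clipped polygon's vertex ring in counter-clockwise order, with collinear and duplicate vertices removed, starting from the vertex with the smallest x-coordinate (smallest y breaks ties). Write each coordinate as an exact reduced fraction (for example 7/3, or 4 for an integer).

1. After x ≥ 9: [(9,13/5) (13,3) (18,14) (11,19) (9,17)]
2. After x ≤ 15: [(9,13/5) (13,3) (15,37/5) (15,113/7) (11,19) (9,17)]
3. After y ≥ 0: [(9,13/5) (13,3) (15,37/5) (15,113/7) (11,19) (9,17)]
4. After y ≤ 20: [(9,13/5) (13,3) (15,37/5) (15,113/7) (11,19) (9,17)]
5. Canonical ring: [(9,13/5) (13,3) (15,37/5) (15,113/7) (11,19) (9,17)]

Clipped polygon: [(9,13/5) (13,3) (15,37/5) (15,113/7) (11,19) (9,17)]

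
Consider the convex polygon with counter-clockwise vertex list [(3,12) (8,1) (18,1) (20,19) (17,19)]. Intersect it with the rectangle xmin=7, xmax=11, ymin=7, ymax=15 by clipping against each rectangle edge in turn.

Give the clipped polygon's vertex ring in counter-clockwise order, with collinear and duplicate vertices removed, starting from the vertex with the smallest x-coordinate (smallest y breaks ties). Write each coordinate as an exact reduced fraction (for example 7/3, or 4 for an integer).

1. After x ≥ 7: [(7,14) (7,16/5) (8,1) (18,1) (20,19) (17,19)]
2. After x ≤ 11: [(11,16) (7,14) (7,16/5) (8,1) (11,1)]
3. After y ≥ 7: [(11,7) (11,16) (7,14) (7,7)]
4. After y ≤ 15: [(11,7) (11,15) (9,15) (7,14) (7,7)]
5. Canonical ring: [(7,7) (11,7) (11,15) (9,15) (7,14)]

Clipped polygon: [(7,7) (11,7) (11,15) (9,15) (7,14)]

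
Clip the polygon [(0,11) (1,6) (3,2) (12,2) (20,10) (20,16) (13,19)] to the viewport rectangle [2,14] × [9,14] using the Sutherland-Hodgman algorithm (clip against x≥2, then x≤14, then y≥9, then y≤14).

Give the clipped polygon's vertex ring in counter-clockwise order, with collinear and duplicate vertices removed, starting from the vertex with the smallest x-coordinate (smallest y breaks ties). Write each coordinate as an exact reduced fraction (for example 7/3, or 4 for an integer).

Clipped polygon: [(2,9) (14,9) (14,14) (39/8,14) (2,159/13)]

1. After x ≥ 2: [(2,159/13) (2,4) (3,2) (12,2) (20,10) (20,16) (13,19)]
2. After x ≤ 14: [(2,159/13) (2,4) (3,2) (12,2) (14,4) (14,130/7) (13,19)]
3. After y ≥ 9: [(2,159/13) (2,9) (14,9) (14,130/7) (13,19)]
4. After y ≤ 14: [(39/8,14) (2,159/13) (2,9) (14,9) (14,14)]
5. Canonical ring: [(2,9) (14,9) (14,14) (39/8,14) (2,159/13)]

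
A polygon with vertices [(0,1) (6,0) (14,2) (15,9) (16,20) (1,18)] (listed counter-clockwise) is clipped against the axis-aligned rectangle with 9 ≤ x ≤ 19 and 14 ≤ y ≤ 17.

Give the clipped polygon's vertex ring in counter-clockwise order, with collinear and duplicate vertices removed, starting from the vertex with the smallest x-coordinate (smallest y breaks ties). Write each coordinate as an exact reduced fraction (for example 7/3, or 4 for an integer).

1. After x ≥ 9: [(9,3/4) (14,2) (15,9) (16,20) (9,286/15)]
2. After x ≤ 19: [(9,3/4) (14,2) (15,9) (16,20) (9,286/15)]
3. After y ≥ 14: [(9,14) (170/11,14) (16,20) (9,286/15)]
4. After y ≤ 17: [(9,17) (9,14) (170/11,14) (173/11,17)]
5. Canonical ring: [(9,14) (170/11,14) (173/11,17) (9,17)]

Clipped polygon: [(9,14) (170/11,14) (173/11,17) (9,17)]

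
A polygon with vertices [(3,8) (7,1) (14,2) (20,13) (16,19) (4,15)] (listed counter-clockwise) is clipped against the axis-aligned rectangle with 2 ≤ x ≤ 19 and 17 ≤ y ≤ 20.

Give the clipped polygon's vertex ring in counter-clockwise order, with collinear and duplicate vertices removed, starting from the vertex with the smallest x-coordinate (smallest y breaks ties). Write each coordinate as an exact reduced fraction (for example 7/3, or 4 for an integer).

Clipped polygon: [(10,17) (52/3,17) (16,19)]

1. After x ≥ 2: [(3,8) (7,1) (14,2) (20,13) (16,19) (4,15)]
2. After x ≤ 19: [(3,8) (7,1) (14,2) (19,67/6) (19,29/2) (16,19) (4,15)]
3. After y ≥ 17: [(52/3,17) (16,19) (10,17)]
4. After y ≤ 20: [(52/3,17) (16,19) (10,17)]
5. Canonical ring: [(10,17) (52/3,17) (16,19)]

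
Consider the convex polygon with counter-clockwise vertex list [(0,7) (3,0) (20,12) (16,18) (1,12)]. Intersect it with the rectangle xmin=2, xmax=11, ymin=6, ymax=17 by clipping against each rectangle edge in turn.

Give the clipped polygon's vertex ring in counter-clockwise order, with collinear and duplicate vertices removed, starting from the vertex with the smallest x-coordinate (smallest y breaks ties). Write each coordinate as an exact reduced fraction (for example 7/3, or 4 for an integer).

1. After x ≥ 2: [(2,7/3) (3,0) (20,12) (16,18) (2,62/5)]
2. After x ≤ 11: [(2,7/3) (3,0) (11,96/17) (11,16) (2,62/5)]
3. After y ≥ 6: [(2,6) (11,6) (11,16) (2,62/5)]
4. After y ≤ 17: [(2,6) (11,6) (11,16) (2,62/5)]
5. Canonical ring: [(2,6) (11,6) (11,16) (2,62/5)]

Clipped polygon: [(2,6) (11,6) (11,16) (2,62/5)]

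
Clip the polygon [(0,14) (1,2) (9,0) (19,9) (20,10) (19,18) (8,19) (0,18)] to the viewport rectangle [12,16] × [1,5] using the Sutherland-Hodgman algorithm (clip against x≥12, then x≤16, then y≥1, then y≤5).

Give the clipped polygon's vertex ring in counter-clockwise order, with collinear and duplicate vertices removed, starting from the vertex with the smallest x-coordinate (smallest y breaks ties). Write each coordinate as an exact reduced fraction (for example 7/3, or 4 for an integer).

1. After x ≥ 12: [(12,27/10) (19,9) (20,10) (19,18) (12,205/11)]
2. After x ≤ 16: [(12,27/10) (16,63/10) (16,201/11) (12,205/11)]
3. After y ≥ 1: [(12,27/10) (16,63/10) (16,201/11) (12,205/11)]
4. After y ≤ 5: [(12,5) (12,27/10) (131/9,5)]
5. Canonical ring: [(12,27/10) (131/9,5) (12,5)]

Clipped polygon: [(12,27/10) (131/9,5) (12,5)]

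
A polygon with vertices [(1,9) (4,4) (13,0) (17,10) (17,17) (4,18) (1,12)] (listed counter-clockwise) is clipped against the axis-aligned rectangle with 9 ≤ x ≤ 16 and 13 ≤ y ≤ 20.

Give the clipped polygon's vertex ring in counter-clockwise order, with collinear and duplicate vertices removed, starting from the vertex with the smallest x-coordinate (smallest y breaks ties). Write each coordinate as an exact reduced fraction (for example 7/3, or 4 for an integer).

Clipped polygon: [(9,13) (16,13) (16,222/13) (9,229/13)]

1. After x ≥ 9: [(9,16/9) (13,0) (17,10) (17,17) (9,229/13)]
2. After x ≤ 16: [(9,16/9) (13,0) (16,15/2) (16,222/13) (9,229/13)]
3. After y ≥ 13: [(9,13) (16,13) (16,222/13) (9,229/13)]
4. After y ≤ 20: [(9,13) (16,13) (16,222/13) (9,229/13)]
5. Canonical ring: [(9,13) (16,13) (16,222/13) (9,229/13)]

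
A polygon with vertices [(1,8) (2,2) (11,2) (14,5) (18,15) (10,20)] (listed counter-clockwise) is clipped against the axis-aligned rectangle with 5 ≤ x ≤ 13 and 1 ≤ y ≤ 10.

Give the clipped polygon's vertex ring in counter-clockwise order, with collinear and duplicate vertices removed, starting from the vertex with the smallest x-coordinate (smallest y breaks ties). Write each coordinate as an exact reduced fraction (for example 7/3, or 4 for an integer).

1. After x ≥ 5: [(5,40/3) (5,2) (11,2) (14,5) (18,15) (10,20)]
2. After x ≤ 13: [(5,40/3) (5,2) (11,2) (13,4) (13,145/8) (10,20)]
3. After y ≥ 1: [(5,40/3) (5,2) (11,2) (13,4) (13,145/8) (10,20)]
4. After y ≤ 10: [(5,10) (5,2) (11,2) (13,4) (13,10)]
5. Canonical ring: [(5,2) (11,2) (13,4) (13,10) (5,10)]

Clipped polygon: [(5,2) (11,2) (13,4) (13,10) (5,10)]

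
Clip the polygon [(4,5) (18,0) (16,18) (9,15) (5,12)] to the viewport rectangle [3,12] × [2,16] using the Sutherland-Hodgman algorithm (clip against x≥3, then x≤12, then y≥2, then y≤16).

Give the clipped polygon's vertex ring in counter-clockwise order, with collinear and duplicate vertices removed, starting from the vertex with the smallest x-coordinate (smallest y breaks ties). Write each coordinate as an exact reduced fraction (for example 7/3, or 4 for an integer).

Clipped polygon: [(4,5) (12,15/7) (12,16) (34/3,16) (9,15) (5,12)]

1. After x ≥ 3: [(4,5) (18,0) (16,18) (9,15) (5,12)]
2. After x ≤ 12: [(4,5) (12,15/7) (12,114/7) (9,15) (5,12)]
3. After y ≥ 2: [(4,5) (12,15/7) (12,114/7) (9,15) (5,12)]
4. After y ≤ 16: [(4,5) (12,15/7) (12,16) (34/3,16) (9,15) (5,12)]
5. Canonical ring: [(4,5) (12,15/7) (12,16) (34/3,16) (9,15) (5,12)]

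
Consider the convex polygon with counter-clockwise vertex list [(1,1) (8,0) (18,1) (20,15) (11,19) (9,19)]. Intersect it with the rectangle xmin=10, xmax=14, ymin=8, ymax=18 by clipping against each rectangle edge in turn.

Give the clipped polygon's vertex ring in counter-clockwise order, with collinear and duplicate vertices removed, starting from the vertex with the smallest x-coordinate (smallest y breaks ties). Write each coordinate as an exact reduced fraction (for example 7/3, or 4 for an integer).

1. After x ≥ 10: [(10,1/5) (18,1) (20,15) (11,19) (10,19)]
2. After x ≤ 14: [(10,1/5) (14,3/5) (14,53/3) (11,19) (10,19)]
3. After y ≥ 8: [(10,8) (14,8) (14,53/3) (11,19) (10,19)]
4. After y ≤ 18: [(10,18) (10,8) (14,8) (14,53/3) (53/4,18)]
5. Canonical ring: [(10,8) (14,8) (14,53/3) (53/4,18) (10,18)]

Clipped polygon: [(10,8) (14,8) (14,53/3) (53/4,18) (10,18)]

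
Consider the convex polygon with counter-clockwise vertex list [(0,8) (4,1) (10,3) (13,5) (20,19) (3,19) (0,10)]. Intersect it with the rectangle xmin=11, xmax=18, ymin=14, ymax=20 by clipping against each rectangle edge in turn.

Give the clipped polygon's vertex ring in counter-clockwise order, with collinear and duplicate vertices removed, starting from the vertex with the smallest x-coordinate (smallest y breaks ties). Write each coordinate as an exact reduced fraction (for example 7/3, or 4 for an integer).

Clipped polygon: [(11,14) (35/2,14) (18,15) (18,19) (11,19)]

1. After x ≥ 11: [(11,11/3) (13,5) (20,19) (11,19)]
2. After x ≤ 18: [(11,11/3) (13,5) (18,15) (18,19) (11,19)]
3. After y ≥ 14: [(11,14) (35/2,14) (18,15) (18,19) (11,19)]
4. After y ≤ 20: [(11,14) (35/2,14) (18,15) (18,19) (11,19)]
5. Canonical ring: [(11,14) (35/2,14) (18,15) (18,19) (11,19)]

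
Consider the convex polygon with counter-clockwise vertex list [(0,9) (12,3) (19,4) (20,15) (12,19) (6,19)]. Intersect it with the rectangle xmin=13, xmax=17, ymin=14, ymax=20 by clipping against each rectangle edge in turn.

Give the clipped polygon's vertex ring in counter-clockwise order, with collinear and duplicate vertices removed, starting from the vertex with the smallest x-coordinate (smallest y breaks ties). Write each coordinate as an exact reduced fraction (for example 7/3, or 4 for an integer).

1. After x ≥ 13: [(13,22/7) (19,4) (20,15) (13,37/2)]
2. After x ≤ 17: [(13,22/7) (17,26/7) (17,33/2) (13,37/2)]
3. After y ≥ 14: [(13,14) (17,14) (17,33/2) (13,37/2)]
4. After y ≤ 20: [(13,14) (17,14) (17,33/2) (13,37/2)]
5. Canonical ring: [(13,14) (17,14) (17,33/2) (13,37/2)]

Clipped polygon: [(13,14) (17,14) (17,33/2) (13,37/2)]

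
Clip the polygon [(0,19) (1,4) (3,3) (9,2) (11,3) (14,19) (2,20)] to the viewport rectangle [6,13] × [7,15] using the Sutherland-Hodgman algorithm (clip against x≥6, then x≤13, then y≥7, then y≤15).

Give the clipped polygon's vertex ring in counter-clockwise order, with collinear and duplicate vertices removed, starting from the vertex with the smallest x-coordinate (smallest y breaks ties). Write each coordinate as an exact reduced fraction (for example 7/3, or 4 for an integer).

Clipped polygon: [(6,7) (47/4,7) (13,41/3) (13,15) (6,15)]

1. After x ≥ 6: [(6,5/2) (9,2) (11,3) (14,19) (6,59/3)]
2. After x ≤ 13: [(6,5/2) (9,2) (11,3) (13,41/3) (13,229/12) (6,59/3)]
3. After y ≥ 7: [(6,7) (47/4,7) (13,41/3) (13,229/12) (6,59/3)]
4. After y ≤ 15: [(6,15) (6,7) (47/4,7) (13,41/3) (13,15)]
5. Canonical ring: [(6,7) (47/4,7) (13,41/3) (13,15) (6,15)]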